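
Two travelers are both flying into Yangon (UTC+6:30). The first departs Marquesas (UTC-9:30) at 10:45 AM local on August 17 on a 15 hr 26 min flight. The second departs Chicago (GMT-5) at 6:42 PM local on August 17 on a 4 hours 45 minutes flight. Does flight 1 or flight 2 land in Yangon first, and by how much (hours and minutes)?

the second, by 7 hours 14 minutes

Flight 1 in UTC: 10:45 AM + 9:30 = 8:15 PM on Aug 17.
+15 hours and 26 minutes → arrive 11:41 AM UTC on Aug 18.
Flight 2 in UTC: 6:42 PM + 5:00 = 11:42 PM on Aug 17.
+4 hours 45 minutes → arrive 4:27 AM UTC on Aug 18.
Flight 2 lands earlier by 7 hours 14 minutes.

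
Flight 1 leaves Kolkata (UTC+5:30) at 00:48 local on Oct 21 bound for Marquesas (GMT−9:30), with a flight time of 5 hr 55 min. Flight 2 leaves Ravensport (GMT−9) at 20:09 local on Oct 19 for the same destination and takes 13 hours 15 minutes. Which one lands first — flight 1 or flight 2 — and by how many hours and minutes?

the second, by 6 hours 49 minutes

Flight 1 in UTC: 00:48 − 5:30 = 19:18 on Oct 20.
+5 hours and 55 minutes → arrive 01:13 UTC on Oct 21.
Flight 2 in UTC: 20:09 + 9:00 = 05:09 on Oct 20.
+13 hours and 15 minutes → arrive 18:24 UTC on Oct 20.
Flight 2 lands earlier by 6 hours 49 minutes.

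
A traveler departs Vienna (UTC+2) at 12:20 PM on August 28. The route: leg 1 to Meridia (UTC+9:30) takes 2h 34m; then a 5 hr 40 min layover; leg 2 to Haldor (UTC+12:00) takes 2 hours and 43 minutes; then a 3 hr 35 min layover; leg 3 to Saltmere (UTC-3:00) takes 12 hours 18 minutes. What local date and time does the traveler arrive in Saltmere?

10:10 AM on Aug 29

Convert departure to UTC: 12:20 PM − 2:00 = 10:20 AM UTC on Aug 28.
Add 2 hours 34 minutes leg 1 → 12:54 PM UTC.
Add 5 hours 40 minutes layover in Meridia → 6:34 PM UTC.
Add 2 hours and 43 minutes leg 2 → 9:17 PM UTC.
Add 3 hours 35 minutes layover in Haldor → 12:52 AM UTC (Aug 29).
Add 12 hours 18 minutes leg 3 → 1:10 PM UTC.
Saltmere is UTC−3:00, so local arrival = 1:10 PM − 3:00 = 10:10 AM on Aug 29.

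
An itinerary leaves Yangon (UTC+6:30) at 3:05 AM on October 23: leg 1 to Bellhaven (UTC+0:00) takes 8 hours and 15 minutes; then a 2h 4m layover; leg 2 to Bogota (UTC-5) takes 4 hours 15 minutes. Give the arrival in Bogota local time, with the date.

Convert departure to UTC: 3:05 AM − 6:30 = 8:35 PM UTC on Oct 22.
Add 8 hours and 15 minutes leg 1 → 4:50 AM UTC (Oct 23).
Add 2 hours and 4 minutes layover in Bellhaven → 6:54 AM UTC.
Add 4 hours and 15 minutes leg 2 → 11:09 AM UTC.
Bogota is UTC−5:00, so local arrival = 11:09 AM − 5:00 = 6:09 AM on Oct 23.

6:09 AM on October 23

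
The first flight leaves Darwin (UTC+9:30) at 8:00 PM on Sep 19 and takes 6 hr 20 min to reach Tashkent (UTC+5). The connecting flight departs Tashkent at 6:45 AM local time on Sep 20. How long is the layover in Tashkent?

Convert departure to UTC: 8:00 PM − 9:30 = 10:30 AM UTC on Sep 19.
Add 6 hours 20 minutes flight time → 4:50 PM UTC.
Tashkent is UTC+5:00, so local arrival = 4:50 PM + 5:00 = 9:50 PM on Sep 19.
Layover = 6:45 AM − 9:50 PM (+1 day) = 8 hours 55 minutes.

8 hours 55 minutes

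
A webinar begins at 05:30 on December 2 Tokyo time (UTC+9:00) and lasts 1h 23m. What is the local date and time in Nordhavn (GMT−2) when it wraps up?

19:53 on December 1

Nordhavn is 11:00 behind Tokyo.
After 1 hour and 23 minutes it is 06:53 in Tokyo.
Shift by the zone difference: 06:53 − 11:00 = 19:53 on Dec 1 in Nordhavn.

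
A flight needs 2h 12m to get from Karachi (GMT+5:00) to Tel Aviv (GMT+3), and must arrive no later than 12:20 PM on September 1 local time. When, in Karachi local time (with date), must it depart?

12:08 PM on September 1

Target arrival in UTC: 12:20 PM − 3:00 = 9:20 AM on Sep 1.
Subtract 2 hours and 12 minutes → departure 7:08 AM UTC on Sep 1.
Karachi is UTC+5:00: 7:08 AM + 5:00 = 12:08 PM on Sep 1.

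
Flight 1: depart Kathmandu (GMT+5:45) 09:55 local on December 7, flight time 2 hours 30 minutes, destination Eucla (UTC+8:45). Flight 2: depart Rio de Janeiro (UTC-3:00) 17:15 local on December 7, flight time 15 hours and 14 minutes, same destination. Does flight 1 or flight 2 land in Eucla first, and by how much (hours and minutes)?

the first, by 28 hours 49 minutes

Flight 1 in UTC: 09:55 − 5:45 = 04:10 on Dec 7.
+2 hours and 30 minutes → arrive 06:40 UTC on Dec 7.
Flight 2 in UTC: 17:15 + 3:00 = 20:15 on Dec 7.
+15 hours and 14 minutes → arrive 11:29 UTC on Dec 8.
Flight 1 lands earlier by 28 hours 49 minutes.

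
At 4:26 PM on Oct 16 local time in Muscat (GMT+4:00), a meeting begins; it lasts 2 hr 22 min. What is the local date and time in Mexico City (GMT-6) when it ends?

Convert start to UTC: 4:26 PM − 4:00 = 12:26 PM UTC on Oct 16.
Add 2 hours and 22 minutes duration → 2:48 PM UTC.
Mexico City is UTC−6:00, so local end time = 2:48 PM − 6:00 = 8:48 AM on Oct 16.

8:48 AM on October 16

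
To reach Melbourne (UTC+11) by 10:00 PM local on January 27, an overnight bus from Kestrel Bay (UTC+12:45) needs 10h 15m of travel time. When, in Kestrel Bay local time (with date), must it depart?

1:30 PM on January 27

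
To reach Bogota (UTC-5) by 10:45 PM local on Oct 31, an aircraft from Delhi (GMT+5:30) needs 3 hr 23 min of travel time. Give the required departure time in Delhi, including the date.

5:52 AM on Nov 1

Target arrival in UTC: 10:45 PM + 5:00 = 3:45 AM on Nov 1.
Subtract 3 hours 23 minutes → departure 12:22 AM UTC on Nov 1.
Delhi is UTC+5:30: 12:22 AM + 5:30 = 5:52 AM on Nov 1.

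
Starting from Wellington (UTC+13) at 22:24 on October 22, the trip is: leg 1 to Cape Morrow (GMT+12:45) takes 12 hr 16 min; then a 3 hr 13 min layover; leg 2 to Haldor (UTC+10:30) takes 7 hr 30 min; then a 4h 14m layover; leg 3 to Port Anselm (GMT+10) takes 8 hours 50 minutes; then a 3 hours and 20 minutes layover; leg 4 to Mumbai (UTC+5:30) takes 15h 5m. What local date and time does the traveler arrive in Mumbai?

21:22 on Oct 24

Convert departure to UTC: 22:24 − 13:00 = 09:24 UTC on Oct 22.
Add 12 hours and 16 minutes leg 1 → 21:40 UTC.
Add 3 hours and 13 minutes layover in Cape Morrow → 00:53 UTC (Oct 23).
Add 7 hours and 30 minutes leg 2 → 08:23 UTC.
Add 4 hours and 14 minutes layover in Haldor → 12:37 UTC.
Add 8 hours and 50 minutes leg 3 → 21:27 UTC.
Add 3 hours 20 minutes layover in Port Anselm → 00:47 UTC (Oct 24).
Add 15 hours and 5 minutes leg 4 → 15:52 UTC.
Mumbai is UTC+5:30, so local arrival = 15:52 + 5:30 = 21:22 on Oct 24.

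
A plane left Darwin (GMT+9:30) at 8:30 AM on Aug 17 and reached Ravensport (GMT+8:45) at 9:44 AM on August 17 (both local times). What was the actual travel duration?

Departure in UTC: 8:30 AM − 9:30 = 11:00 PM on Aug 16.
Arrival in UTC: 9:44 AM − 8:45 = 12:59 AM on Aug 17.
Elapsed = 12:59 AM − 11:00 PM (+1 day) = 1 hour 59 minutes.

1 hour 59 minutes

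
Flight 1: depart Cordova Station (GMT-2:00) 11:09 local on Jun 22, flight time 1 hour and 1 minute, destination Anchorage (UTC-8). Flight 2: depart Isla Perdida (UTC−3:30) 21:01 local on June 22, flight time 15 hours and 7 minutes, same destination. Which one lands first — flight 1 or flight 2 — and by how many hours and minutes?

the first, by 25 hours 28 minutes

Flight 1 in UTC: 11:09 + 2:00 = 13:09 on Jun 22.
+1 hour 1 minute → arrive 14:10 UTC on Jun 22.
Flight 2 in UTC: 21:01 + 3:30 = 00:31 on Jun 23.
+15 hours and 7 minutes → arrive 15:38 UTC on Jun 23.
Flight 1 lands earlier by 25 hours 28 minutes.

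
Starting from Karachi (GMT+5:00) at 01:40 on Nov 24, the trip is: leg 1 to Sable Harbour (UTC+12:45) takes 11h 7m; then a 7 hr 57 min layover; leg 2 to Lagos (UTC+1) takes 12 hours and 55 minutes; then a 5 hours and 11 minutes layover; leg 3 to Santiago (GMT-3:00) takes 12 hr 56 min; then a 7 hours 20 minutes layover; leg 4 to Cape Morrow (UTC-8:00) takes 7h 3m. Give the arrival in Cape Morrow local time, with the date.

Convert departure to UTC: 01:40 − 5:00 = 20:40 UTC on Nov 23.
Add 11 hours 7 minutes leg 1 → 07:47 UTC (Nov 24).
Add 7 hours and 57 minutes layover in Sable Harbour → 15:44 UTC.
Add 12 hours and 55 minutes leg 2 → 04:39 UTC (Nov 25).
Add 5 hours 11 minutes layover in Lagos → 09:50 UTC.
Add 12 hours 56 minutes leg 3 → 22:46 UTC.
Add 7 hours 20 minutes layover in Santiago → 06:06 UTC (Nov 26).
Add 7 hours 3 minutes leg 4 → 13:09 UTC.
Cape Morrow is UTC−8:00, so local arrival = 13:09 − 8:00 = 05:09 on Nov 26.

05:09 on Nov 26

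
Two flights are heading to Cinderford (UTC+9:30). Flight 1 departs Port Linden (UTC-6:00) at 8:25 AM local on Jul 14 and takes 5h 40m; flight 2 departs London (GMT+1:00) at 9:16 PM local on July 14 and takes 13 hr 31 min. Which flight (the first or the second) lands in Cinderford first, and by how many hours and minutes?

the first, by 13 hours 42 minutes

Flight 1 in UTC: 8:25 AM + 6:00 = 2:25 PM on Jul 14.
+5 hours 40 minutes → arrive 8:05 PM UTC on Jul 14.
Flight 2 in UTC: 9:16 PM − 1:00 = 8:16 PM on Jul 14.
+13 hours and 31 minutes → arrive 9:47 AM UTC on Jul 15.
Flight 1 lands earlier by 13 hours 42 minutes.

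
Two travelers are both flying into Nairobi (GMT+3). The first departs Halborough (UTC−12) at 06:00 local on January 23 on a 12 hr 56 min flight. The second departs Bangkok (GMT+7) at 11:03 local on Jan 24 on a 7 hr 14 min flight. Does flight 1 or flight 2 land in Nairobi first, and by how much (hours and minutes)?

the first, by 4 hours 21 minutes

Flight 1 in UTC: 06:00 + 12:00 = 18:00 on Jan 23.
+12 hours 56 minutes → arrive 06:56 UTC on Jan 24.
Flight 2 in UTC: 11:03 − 7:00 = 04:03 on Jan 24.
+7 hours and 14 minutes → arrive 11:17 UTC on Jan 24.
Flight 1 lands earlier by 4 hours 21 minutes.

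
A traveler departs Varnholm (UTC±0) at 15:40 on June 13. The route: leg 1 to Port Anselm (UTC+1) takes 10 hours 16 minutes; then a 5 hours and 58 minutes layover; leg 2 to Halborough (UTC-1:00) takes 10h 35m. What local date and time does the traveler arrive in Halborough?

17:29 on June 14

Varnholm is at UTC+0, so departure is already 15:40 UTC on Jun 13.
Add 10 hours and 16 minutes leg 1 → 01:56 UTC (Jun 14).
Add 5 hours 58 minutes layover in Port Anselm → 07:54 UTC.
Add 10 hours and 35 minutes leg 2 → 18:29 UTC.
Halborough is UTC−1:00, so local arrival = 18:29 − 1:00 = 17:29 on Jun 14.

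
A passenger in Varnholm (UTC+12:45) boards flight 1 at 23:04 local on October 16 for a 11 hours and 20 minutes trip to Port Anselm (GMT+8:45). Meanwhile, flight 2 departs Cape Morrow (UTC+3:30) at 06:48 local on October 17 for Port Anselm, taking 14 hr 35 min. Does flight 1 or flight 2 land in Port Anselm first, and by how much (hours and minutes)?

Flight 1 in UTC: 23:04 − 12:45 = 10:19 on Oct 16.
+11 hours and 20 minutes → arrive 21:39 UTC on Oct 16.
Flight 2 in UTC: 06:48 − 3:30 = 03:18 on Oct 17.
+14 hours and 35 minutes → arrive 17:53 UTC on Oct 17.
Flight 1 lands earlier by 20 hours 14 minutes.

the first, by 20 hours 14 minutes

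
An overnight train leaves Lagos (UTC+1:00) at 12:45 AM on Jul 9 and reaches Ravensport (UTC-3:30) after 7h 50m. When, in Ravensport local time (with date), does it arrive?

Ravensport is 4:30 behind Lagos.
After 7 hours 50 minutes it is 8:35 AM in Lagos.
Shift by the zone difference: 8:35 AM − 4:30 = 4:05 AM on Jul 9 in Ravensport.

4:05 AM on July 9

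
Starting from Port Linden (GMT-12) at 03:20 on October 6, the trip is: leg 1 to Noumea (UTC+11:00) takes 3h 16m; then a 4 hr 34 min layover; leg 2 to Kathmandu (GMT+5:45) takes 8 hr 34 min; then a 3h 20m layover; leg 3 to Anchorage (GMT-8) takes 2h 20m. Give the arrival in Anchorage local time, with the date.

05:24 on October 7

Convert departure to UTC: 03:20 + 12:00 = 15:20 UTC on Oct 6.
Add 3 hours and 16 minutes leg 1 → 18:36 UTC.
Add 4 hours and 34 minutes layover in Noumea → 23:10 UTC.
Add 8 hours 34 minutes leg 2 → 07:44 UTC (Oct 7).
Add 3 hours and 20 minutes layover in Kathmandu → 11:04 UTC.
Add 2 hours 20 minutes leg 3 → 13:24 UTC.
Anchorage is UTC−8:00, so local arrival = 13:24 − 8:00 = 05:24 on Oct 7.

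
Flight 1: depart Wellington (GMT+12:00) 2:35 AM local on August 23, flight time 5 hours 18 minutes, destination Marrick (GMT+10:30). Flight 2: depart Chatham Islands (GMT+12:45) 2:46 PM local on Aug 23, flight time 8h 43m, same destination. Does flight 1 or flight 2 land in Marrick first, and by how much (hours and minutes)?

the first, by 14 hours 51 minutes

Flight 1 in UTC: 2:35 AM − 12:00 = 2:35 PM on Aug 22.
+5 hours 18 minutes → arrive 7:53 PM UTC on Aug 22.
Flight 2 in UTC: 2:46 PM − 12:45 = 2:01 AM on Aug 23.
+8 hours 43 minutes → arrive 10:44 AM UTC on Aug 23.
Flight 1 lands earlier by 14 hours 51 minutes.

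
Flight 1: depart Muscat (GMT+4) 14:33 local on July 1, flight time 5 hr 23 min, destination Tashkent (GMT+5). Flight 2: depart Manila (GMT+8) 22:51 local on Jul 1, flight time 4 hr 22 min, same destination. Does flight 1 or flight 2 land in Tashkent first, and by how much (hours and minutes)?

Flight 1 in UTC: 14:33 − 4:00 = 10:33 on Jul 1.
+5 hours 23 minutes → arrive 15:56 UTC on Jul 1.
Flight 2 in UTC: 22:51 − 8:00 = 14:51 on Jul 1.
+4 hours and 22 minutes → arrive 19:13 UTC on Jul 1.
Flight 1 lands earlier by 3 hours 17 minutes.

the first, by 3 hours 17 minutes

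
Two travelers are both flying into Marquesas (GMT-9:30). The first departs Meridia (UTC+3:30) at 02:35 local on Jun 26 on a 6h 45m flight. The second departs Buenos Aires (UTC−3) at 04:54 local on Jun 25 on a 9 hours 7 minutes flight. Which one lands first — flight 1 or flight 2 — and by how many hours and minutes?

Flight 1 in UTC: 02:35 − 3:30 = 23:05 on Jun 25.
+6 hours and 45 minutes → arrive 05:50 UTC on Jun 26.
Flight 2 in UTC: 04:54 + 3:00 = 07:54 on Jun 25.
+9 hours 7 minutes → arrive 17:01 UTC on Jun 25.
Flight 2 lands earlier by 12 hours 49 minutes.

the second, by 12 hours 49 minutes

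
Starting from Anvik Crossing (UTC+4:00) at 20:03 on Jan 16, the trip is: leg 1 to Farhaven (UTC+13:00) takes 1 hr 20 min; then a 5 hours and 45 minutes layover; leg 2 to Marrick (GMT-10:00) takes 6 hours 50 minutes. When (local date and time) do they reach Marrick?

Convert departure to UTC: 20:03 − 4:00 = 16:03 UTC on Jan 16.
Add 1 hour and 20 minutes leg 1 → 17:23 UTC.
Add 5 hours 45 minutes layover in Farhaven → 23:08 UTC.
Add 6 hours and 50 minutes leg 2 → 05:58 UTC (Jan 17).
Marrick is UTC−10:00, so local arrival = 05:58 − 10:00 = 19:58 on Jan 16.

19:58 on Jan 16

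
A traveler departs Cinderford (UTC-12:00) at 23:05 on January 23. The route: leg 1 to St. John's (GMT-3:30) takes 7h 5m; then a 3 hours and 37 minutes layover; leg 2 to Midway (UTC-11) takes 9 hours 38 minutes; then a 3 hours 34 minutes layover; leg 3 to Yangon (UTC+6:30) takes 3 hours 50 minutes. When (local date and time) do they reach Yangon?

Convert departure to UTC: 23:05 + 12:00 = 11:05 UTC on Jan 24.
Add 7 hours and 5 minutes leg 1 → 18:10 UTC.
Add 3 hours and 37 minutes layover in St. John's → 21:47 UTC.
Add 9 hours and 38 minutes leg 2 → 07:25 UTC (Jan 25).
Add 3 hours and 34 minutes layover in Midway → 10:59 UTC.
Add 3 hours 50 minutes leg 3 → 14:49 UTC.
Yangon is UTC+6:30, so local arrival = 14:49 + 6:30 = 21:19 on Jan 25.

21:19 on January 25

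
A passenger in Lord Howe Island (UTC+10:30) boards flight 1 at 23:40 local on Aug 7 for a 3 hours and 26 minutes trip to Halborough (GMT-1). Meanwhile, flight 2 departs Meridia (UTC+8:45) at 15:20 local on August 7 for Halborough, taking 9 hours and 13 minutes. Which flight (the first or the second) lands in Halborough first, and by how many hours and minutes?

the second, by 48 minutes

Flight 1 in UTC: 23:40 − 10:30 = 13:10 on Aug 7.
+3 hours 26 minutes → arrive 16:36 UTC on Aug 7.
Flight 2 in UTC: 15:20 − 8:45 = 06:35 on Aug 7.
+9 hours 13 minutes → arrive 15:48 UTC on Aug 7.
Flight 2 lands earlier by 48 minutes.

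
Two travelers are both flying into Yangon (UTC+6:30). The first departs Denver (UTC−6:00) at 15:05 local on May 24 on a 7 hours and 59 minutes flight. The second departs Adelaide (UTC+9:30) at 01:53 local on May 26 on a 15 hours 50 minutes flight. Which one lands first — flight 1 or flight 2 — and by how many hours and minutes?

Flight 1 in UTC: 15:05 + 6:00 = 21:05 on May 24.
+7 hours 59 minutes → arrive 05:04 UTC on May 25.
Flight 2 in UTC: 01:53 − 9:30 = 16:23 on May 25.
+15 hours and 50 minutes → arrive 08:13 UTC on May 26.
Flight 1 lands earlier by 27 hours 9 minutes.

the first, by 27 hours 9 minutes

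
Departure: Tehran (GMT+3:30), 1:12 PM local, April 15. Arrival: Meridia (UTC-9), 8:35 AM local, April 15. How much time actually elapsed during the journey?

Departure in UTC: 1:12 PM − 3:30 = 9:42 AM on Apr 15.
Arrival in UTC: 8:35 AM + 9:00 = 5:35 PM on Apr 15.
Elapsed = 5:35 PM − 9:42 AM = 7 hours 53 minutes.

7 hours 53 minutes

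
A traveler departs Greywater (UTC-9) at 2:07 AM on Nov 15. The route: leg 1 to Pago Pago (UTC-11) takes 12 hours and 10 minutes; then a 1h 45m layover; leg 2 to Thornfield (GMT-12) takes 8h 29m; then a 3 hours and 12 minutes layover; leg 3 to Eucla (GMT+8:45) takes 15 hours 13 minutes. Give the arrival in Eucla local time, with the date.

12:41 PM on Nov 17

Convert departure to UTC: 2:07 AM + 9:00 = 11:07 AM UTC on Nov 15.
Add 12 hours and 10 minutes leg 1 → 11:17 PM UTC.
Add 1 hour 45 minutes layover in Pago Pago → 1:02 AM UTC (Nov 16).
Add 8 hours and 29 minutes leg 2 → 9:31 AM UTC.
Add 3 hours 12 minutes layover in Thornfield → 12:43 PM UTC.
Add 15 hours 13 minutes leg 3 → 3:56 AM UTC (Nov 17).
Eucla is UTC+8:45, so local arrival = 3:56 AM + 8:45 = 12:41 PM on Nov 17.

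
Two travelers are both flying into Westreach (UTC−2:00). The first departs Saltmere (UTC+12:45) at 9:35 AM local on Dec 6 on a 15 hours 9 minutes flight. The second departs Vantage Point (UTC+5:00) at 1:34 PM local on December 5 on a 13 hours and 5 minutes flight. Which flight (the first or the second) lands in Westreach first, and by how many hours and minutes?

the second, by 14 hours 20 minutes

Flight 1 in UTC: 9:35 AM − 12:45 = 8:50 PM on Dec 5.
+15 hours 9 minutes → arrive 11:59 AM UTC on Dec 6.
Flight 2 in UTC: 1:34 PM − 5:00 = 8:34 AM on Dec 5.
+13 hours and 5 minutes → arrive 9:39 PM UTC on Dec 5.
Flight 2 lands earlier by 14 hours 20 minutes.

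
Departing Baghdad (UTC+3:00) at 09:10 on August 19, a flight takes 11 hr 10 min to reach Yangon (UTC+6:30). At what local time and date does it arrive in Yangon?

Convert departure to UTC: 09:10 − 3:00 = 06:10 UTC on Aug 19.
Add 11 hours 10 minutes travel time → 17:20 UTC.
Yangon is UTC+6:30, so local arrival = 17:20 + 6:30 = 23:50 on Aug 19.

23:50 on August 19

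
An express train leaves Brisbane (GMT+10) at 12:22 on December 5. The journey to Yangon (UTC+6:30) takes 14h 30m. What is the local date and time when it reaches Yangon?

Convert departure to UTC: 12:22 − 10:00 = 02:22 UTC on Dec 5.
Add 14 hours and 30 minutes travel time → 16:52 UTC.
Yangon is UTC+6:30, so local arrival = 16:52 + 6:30 = 23:22 on Dec 5.

23:22 on Dec 5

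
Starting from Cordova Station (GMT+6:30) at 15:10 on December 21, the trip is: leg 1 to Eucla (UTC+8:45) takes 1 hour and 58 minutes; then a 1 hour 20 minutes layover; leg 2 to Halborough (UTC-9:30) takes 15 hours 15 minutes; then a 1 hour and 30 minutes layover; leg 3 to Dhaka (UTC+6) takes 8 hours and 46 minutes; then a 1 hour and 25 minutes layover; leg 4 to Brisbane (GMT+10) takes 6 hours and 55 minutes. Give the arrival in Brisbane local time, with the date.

07:49 on December 23

Convert departure to UTC: 15:10 − 6:30 = 08:40 UTC on Dec 21.
Add 1 hour 58 minutes leg 1 → 10:38 UTC.
Add 1 hour and 20 minutes layover in Eucla → 11:58 UTC.
Add 15 hours 15 minutes leg 2 → 03:13 UTC (Dec 22).
Add 1 hour 30 minutes layover in Halborough → 04:43 UTC.
Add 8 hours and 46 minutes leg 3 → 13:29 UTC.
Add 1 hour 25 minutes layover in Dhaka → 14:54 UTC.
Add 6 hours 55 minutes leg 4 → 21:49 UTC.
Brisbane is UTC+10:00, so local arrival = 21:49 + 10:00 = 07:49 on Dec 23.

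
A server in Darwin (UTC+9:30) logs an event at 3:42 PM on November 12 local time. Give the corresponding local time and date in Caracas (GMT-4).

2:12 AM on November 12

In UTC: 3:42 PM − 9:30 = 6:12 AM on Nov 12.
Caracas is UTC−4:00: 6:12 AM − 4:00 = 2:12 AM on Nov 12.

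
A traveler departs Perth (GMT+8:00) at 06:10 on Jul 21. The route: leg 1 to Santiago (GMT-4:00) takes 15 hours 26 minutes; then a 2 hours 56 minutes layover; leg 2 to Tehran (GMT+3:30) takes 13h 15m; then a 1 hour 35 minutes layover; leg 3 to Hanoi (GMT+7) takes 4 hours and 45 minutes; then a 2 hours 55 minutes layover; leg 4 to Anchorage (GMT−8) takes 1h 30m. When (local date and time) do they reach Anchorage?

Convert departure to UTC: 06:10 − 8:00 = 22:10 UTC on Jul 20.
Add 15 hours 26 minutes leg 1 → 13:36 UTC (Jul 21).
Add 2 hours and 56 minutes layover in Santiago → 16:32 UTC.
Add 13 hours and 15 minutes leg 2 → 05:47 UTC (Jul 22).
Add 1 hour 35 minutes layover in Tehran → 07:22 UTC.
Add 4 hours and 45 minutes leg 3 → 12:07 UTC.
Add 2 hours 55 minutes layover in Hanoi → 15:02 UTC.
Add 1 hour 30 minutes leg 4 → 16:32 UTC.
Anchorage is UTC−8:00, so local arrival = 16:32 − 8:00 = 08:32 on Jul 22.

08:32 on July 22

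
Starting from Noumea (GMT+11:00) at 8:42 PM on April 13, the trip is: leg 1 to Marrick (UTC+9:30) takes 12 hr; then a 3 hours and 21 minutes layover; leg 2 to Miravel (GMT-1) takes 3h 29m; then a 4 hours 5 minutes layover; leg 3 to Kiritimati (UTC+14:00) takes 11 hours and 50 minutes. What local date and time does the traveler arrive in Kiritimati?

Convert departure to UTC: 8:42 PM − 11:00 = 9:42 AM UTC on Apr 13.
Add 12 hours leg 1 → 9:42 PM UTC.
Add 3 hours and 21 minutes layover in Marrick → 1:03 AM UTC (Apr 14).
Add 3 hours 29 minutes leg 2 → 4:32 AM UTC.
Add 4 hours and 5 minutes layover in Miravel → 8:37 AM UTC.
Add 11 hours 50 minutes leg 3 → 8:27 PM UTC.
Kiritimati is UTC+14:00, so local arrival = 8:27 PM + 14:00 = 10:27 AM on Apr 15.

10:27 AM on April 15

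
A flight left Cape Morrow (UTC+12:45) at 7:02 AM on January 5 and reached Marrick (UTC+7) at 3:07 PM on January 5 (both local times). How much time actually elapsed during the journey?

13 hours 50 minutes

Marrick is 5:45 behind Cape Morrow.
Clock-face elapsed time (ignoring zones) is 8 hours 5 minutes.
Actual elapsed = 8 hours 5 minutes + 5:45 = 13 hours 50 minutes.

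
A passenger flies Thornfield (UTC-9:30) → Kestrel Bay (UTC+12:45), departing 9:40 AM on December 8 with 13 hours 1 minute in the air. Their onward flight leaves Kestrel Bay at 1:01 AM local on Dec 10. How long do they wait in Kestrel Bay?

4 hours 5 minutes

Convert departure to UTC: 9:40 AM + 9:30 = 7:10 PM UTC on Dec 8.
Add 13 hours and 1 minute flight time → 8:11 AM UTC (Dec 9).
Kestrel Bay is UTC+12:45, so local arrival = 8:11 AM + 12:45 = 8:56 PM on Dec 9.
Layover = 1:01 AM − 8:56 PM (+1 day) = 4 hours 5 minutes.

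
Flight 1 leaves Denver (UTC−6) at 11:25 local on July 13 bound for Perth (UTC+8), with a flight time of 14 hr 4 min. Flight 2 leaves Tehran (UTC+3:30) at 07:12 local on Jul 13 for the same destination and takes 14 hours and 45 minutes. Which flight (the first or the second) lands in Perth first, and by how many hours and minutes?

Flight 1 in UTC: 11:25 + 6:00 = 17:25 on Jul 13.
+14 hours and 4 minutes → arrive 07:29 UTC on Jul 14.
Flight 2 in UTC: 07:12 − 3:30 = 03:42 on Jul 13.
+14 hours and 45 minutes → arrive 18:27 UTC on Jul 13.
Flight 2 lands earlier by 13 hours 2 minutes.

the second, by 13 hours 2 minutes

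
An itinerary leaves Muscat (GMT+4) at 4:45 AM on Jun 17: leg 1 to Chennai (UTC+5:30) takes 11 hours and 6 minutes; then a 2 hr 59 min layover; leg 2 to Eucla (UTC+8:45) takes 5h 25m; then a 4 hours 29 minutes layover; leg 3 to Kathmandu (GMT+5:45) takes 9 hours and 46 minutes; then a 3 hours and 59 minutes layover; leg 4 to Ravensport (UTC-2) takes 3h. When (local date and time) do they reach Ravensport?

Convert departure to UTC: 4:45 AM − 4:00 = 12:45 AM UTC on Jun 17.
Add 11 hours 6 minutes leg 1 → 11:51 AM UTC.
Add 2 hours 59 minutes layover in Chennai → 2:50 PM UTC.
Add 5 hours and 25 minutes leg 2 → 8:15 PM UTC.
Add 4 hours and 29 minutes layover in Eucla → 12:44 AM UTC (Jun 18).
Add 9 hours 46 minutes leg 3 → 10:30 AM UTC.
Add 3 hours and 59 minutes layover in Kathmandu → 2:29 PM UTC.
Add 3 hours leg 4 → 5:29 PM UTC.
Ravensport is UTC−2:00, so local arrival = 5:29 PM − 2:00 = 3:29 PM on Jun 18.

3:29 PM on Jun 18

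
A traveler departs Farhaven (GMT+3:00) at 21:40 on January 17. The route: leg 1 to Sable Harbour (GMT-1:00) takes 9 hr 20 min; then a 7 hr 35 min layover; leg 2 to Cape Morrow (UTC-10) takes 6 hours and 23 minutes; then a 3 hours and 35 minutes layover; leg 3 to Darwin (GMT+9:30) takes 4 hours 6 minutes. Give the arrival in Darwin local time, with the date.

Convert departure to UTC: 21:40 − 3:00 = 18:40 UTC on Jan 17.
Add 9 hours and 20 minutes leg 1 → 04:00 UTC (Jan 18).
Add 7 hours 35 minutes layover in Sable Harbour → 11:35 UTC.
Add 6 hours and 23 minutes leg 2 → 17:58 UTC.
Add 3 hours and 35 minutes layover in Cape Morrow → 21:33 UTC.
Add 4 hours 6 minutes leg 3 → 01:39 UTC (Jan 19).
Darwin is UTC+9:30, so local arrival = 01:39 + 9:30 = 11:09 on Jan 19.

11:09 on January 19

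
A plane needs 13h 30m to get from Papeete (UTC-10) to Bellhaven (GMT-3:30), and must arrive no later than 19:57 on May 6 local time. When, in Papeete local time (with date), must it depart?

Target arrival in UTC: 19:57 + 3:30 = 23:27 on May 6.
Subtract 13 hours 30 minutes → departure 09:57 UTC on May 6.
Papeete is UTC−10:00: 09:57 − 10:00 = 23:57 on May 5.

23:57 on May 5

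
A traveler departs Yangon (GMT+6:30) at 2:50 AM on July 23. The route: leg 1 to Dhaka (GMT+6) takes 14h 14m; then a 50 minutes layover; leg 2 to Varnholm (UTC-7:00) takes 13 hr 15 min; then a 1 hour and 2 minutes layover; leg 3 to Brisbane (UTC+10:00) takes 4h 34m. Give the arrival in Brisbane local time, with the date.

Convert departure to UTC: 2:50 AM − 6:30 = 8:20 PM UTC on Jul 22.
Add 14 hours and 14 minutes leg 1 → 10:34 AM UTC (Jul 23).
Add 50 minutes layover in Dhaka → 11:24 AM UTC.
Add 13 hours 15 minutes leg 2 → 12:39 AM UTC (Jul 24).
Add 1 hour 2 minutes layover in Varnholm → 1:41 AM UTC.
Add 4 hours and 34 minutes leg 3 → 6:15 AM UTC.
Brisbane is UTC+10:00, so local arrival = 6:15 AM + 10:00 = 4:15 PM on Jul 24.

4:15 PM on July 24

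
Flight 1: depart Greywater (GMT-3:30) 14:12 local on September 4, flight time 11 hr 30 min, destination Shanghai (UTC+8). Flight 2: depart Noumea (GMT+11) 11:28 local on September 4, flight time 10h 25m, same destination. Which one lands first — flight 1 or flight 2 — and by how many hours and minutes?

Flight 1 in UTC: 14:12 + 3:30 = 17:42 on Sep 4.
+11 hours and 30 minutes → arrive 05:12 UTC on Sep 5.
Flight 2 in UTC: 11:28 − 11:00 = 00:28 on Sep 4.
+10 hours and 25 minutes → arrive 10:53 UTC on Sep 4.
Flight 2 lands earlier by 18 hours 19 minutes.

the second, by 18 hours 19 minutes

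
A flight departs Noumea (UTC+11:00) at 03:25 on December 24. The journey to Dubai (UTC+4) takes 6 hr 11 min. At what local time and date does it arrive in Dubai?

Dubai is 7:00 behind Noumea.
After 6 hours and 11 minutes it is 09:36 in Noumea.
Shift by the zone difference: 09:36 − 7:00 = 02:36 on Dec 24 in Dubai.

02:36 on Dec 24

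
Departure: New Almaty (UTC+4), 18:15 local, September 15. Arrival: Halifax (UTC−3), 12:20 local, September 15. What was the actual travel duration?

Halifax is 7:00 behind New Almaty.
Clock-face elapsed time (ignoring zones) is −5 hours 55 minutes.
Actual elapsed = −5 hours 55 minutes + 7:00 = 1 hour 5 minutes.

1 hour 5 minutes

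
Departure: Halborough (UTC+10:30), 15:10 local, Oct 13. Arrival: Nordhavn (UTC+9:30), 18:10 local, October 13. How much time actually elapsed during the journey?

Departure in UTC: 15:10 − 10:30 = 04:40 on Oct 13.
Arrival in UTC: 18:10 − 9:30 = 08:40 on Oct 13.
Elapsed = 08:40 − 04:40 = 4 hours.

4 hours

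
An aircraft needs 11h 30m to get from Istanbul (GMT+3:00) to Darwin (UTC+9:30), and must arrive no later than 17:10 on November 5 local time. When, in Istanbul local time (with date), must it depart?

23:10 on Nov 4

Target arrival in UTC: 17:10 − 9:30 = 07:40 on Nov 5.
Subtract 11 hours and 30 minutes → departure 20:10 UTC on Nov 4.
Istanbul is UTC+3:00: 20:10 + 3:00 = 23:10 on Nov 4.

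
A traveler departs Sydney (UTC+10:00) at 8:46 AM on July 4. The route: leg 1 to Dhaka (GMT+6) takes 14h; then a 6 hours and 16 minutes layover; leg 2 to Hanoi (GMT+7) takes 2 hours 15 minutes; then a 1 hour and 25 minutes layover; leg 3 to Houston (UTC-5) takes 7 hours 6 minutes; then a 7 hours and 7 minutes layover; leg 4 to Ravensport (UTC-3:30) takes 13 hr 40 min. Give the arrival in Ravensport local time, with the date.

Convert departure to UTC: 8:46 AM − 10:00 = 10:46 PM UTC on Jul 3.
Add 14 hours leg 1 → 12:46 PM UTC (Jul 4).
Add 6 hours 16 minutes layover in Dhaka → 7:02 PM UTC.
Add 2 hours 15 minutes leg 2 → 9:17 PM UTC.
Add 1 hour 25 minutes layover in Hanoi → 10:42 PM UTC.
Add 7 hours 6 minutes leg 3 → 5:48 AM UTC (Jul 5).
Add 7 hours and 7 minutes layover in Houston → 12:55 PM UTC.
Add 13 hours and 40 minutes leg 4 → 2:35 AM UTC (Jul 6).
Ravensport is UTC−3:30, so local arrival = 2:35 AM − 3:30 = 11:05 PM on Jul 5.

11:05 PM on July 5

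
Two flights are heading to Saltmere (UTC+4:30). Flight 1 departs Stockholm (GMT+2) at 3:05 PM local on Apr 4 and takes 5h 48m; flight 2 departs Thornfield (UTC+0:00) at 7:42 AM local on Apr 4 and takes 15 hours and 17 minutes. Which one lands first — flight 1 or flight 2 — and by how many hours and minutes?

Flight 1 in UTC: 3:05 PM − 2:00 = 1:05 PM on Apr 4.
+5 hours 48 minutes → arrive 6:53 PM UTC on Apr 4.
Flight 2 departs at 7:42 AM UTC (Apr 4).
+15 hours 17 minutes → arrive 10:59 PM UTC on Apr 4.
Flight 1 lands earlier by 4 hours 6 minutes.

the first, by 4 hours 6 minutes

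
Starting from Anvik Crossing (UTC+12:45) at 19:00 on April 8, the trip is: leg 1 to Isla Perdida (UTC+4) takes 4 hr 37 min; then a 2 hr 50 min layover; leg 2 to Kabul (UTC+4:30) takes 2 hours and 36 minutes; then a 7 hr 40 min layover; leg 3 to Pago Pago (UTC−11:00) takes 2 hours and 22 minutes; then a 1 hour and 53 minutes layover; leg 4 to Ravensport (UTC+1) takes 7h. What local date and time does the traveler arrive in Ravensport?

12:13 on April 9

Convert departure to UTC: 19:00 − 12:45 = 06:15 UTC on Apr 8.
Add 4 hours 37 minutes leg 1 → 10:52 UTC.
Add 2 hours 50 minutes layover in Isla Perdida → 13:42 UTC.
Add 2 hours 36 minutes leg 2 → 16:18 UTC.
Add 7 hours and 40 minutes layover in Kabul → 23:58 UTC.
Add 2 hours and 22 minutes leg 3 → 02:20 UTC (Apr 9).
Add 1 hour 53 minutes layover in Pago Pago → 04:13 UTC.
Add 7 hours leg 4 → 11:13 UTC.
Ravensport is UTC+1:00, so local arrival = 11:13 + 1:00 = 12:13 on Apr 9.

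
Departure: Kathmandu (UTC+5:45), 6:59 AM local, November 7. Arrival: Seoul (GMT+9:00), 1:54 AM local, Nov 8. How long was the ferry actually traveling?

Seoul is 3:15 ahead of Kathmandu.
Clock-face elapsed time (ignoring zones) is 18 hours 55 minutes.
Actual elapsed = 18 hours 55 minutes − 3:15 = 15 hours 40 minutes.

15 hours 40 minutes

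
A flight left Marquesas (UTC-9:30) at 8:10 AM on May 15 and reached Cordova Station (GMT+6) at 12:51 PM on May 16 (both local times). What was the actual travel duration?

Departure in UTC: 8:10 AM + 9:30 = 5:40 PM on May 15.
Arrival in UTC: 12:51 PM − 6:00 = 6:51 AM on May 16.
Elapsed = 6:51 AM − 5:40 PM (+1 day) = 13 hours 11 minutes.

13 hours 11 minutes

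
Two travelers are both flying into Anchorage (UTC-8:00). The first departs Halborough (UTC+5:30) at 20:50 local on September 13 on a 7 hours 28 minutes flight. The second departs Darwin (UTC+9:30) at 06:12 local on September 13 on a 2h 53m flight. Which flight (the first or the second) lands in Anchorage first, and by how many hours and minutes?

the second, by 23 hours 13 minutes

Flight 1 in UTC: 20:50 − 5:30 = 15:20 on Sep 13.
+7 hours 28 minutes → arrive 22:48 UTC on Sep 13.
Flight 2 in UTC: 06:12 − 9:30 = 20:42 on Sep 12.
+2 hours and 53 minutes → arrive 23:35 UTC on Sep 12.
Flight 2 lands earlier by 23 hours 13 minutes.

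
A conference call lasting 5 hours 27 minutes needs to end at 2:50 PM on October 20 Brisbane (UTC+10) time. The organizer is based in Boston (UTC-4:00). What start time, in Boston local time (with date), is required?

7:23 PM on October 19

Target end time in UTC: 2:50 PM − 10:00 = 4:50 AM on Oct 20.
Subtract 5 hours 27 minutes → start 11:23 PM UTC on Oct 19.
Boston is UTC−4:00: 11:23 PM − 4:00 = 7:23 PM on Oct 19.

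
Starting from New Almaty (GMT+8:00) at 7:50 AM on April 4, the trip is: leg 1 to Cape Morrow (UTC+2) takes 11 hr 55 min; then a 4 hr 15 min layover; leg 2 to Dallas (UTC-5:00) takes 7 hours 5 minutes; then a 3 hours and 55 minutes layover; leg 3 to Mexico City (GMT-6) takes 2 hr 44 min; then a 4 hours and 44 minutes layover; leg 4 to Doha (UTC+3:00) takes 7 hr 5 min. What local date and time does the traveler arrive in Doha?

Convert departure to UTC: 7:50 AM − 8:00 = 11:50 PM UTC on Apr 3.
Add 11 hours and 55 minutes leg 1 → 11:45 AM UTC (Apr 4).
Add 4 hours and 15 minutes layover in Cape Morrow → 4:00 PM UTC.
Add 7 hours and 5 minutes leg 2 → 11:05 PM UTC.
Add 3 hours 55 minutes layover in Dallas → 3:00 AM UTC (Apr 5).
Add 2 hours and 44 minutes leg 3 → 5:44 AM UTC.
Add 4 hours 44 minutes layover in Mexico City → 10:28 AM UTC.
Add 7 hours 5 minutes leg 4 → 5:33 PM UTC.
Doha is UTC+3:00, so local arrival = 5:33 PM + 3:00 = 8:33 PM on Apr 5.

8:33 PM on Apr 5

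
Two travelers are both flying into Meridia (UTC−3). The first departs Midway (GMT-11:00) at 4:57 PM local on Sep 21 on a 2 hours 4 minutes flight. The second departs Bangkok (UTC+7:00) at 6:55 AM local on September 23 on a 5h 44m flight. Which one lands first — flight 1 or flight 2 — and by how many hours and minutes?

Flight 1 in UTC: 4:57 PM + 11:00 = 3:57 AM on Sep 22.
+2 hours 4 minutes → arrive 6:01 AM UTC on Sep 22.
Flight 2 in UTC: 6:55 AM − 7:00 = 11:55 PM on Sep 22.
+5 hours 44 minutes → arrive 5:39 AM UTC on Sep 23.
Flight 1 lands earlier by 23 hours 38 minutes.

the first, by 23 hours 38 minutes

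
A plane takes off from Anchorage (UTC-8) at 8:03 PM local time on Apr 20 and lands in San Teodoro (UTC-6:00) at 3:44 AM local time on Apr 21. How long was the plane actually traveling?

5 hours 41 minutes

Departure in UTC: 8:03 PM + 8:00 = 4:03 AM on Apr 21.
Arrival in UTC: 3:44 AM + 6:00 = 9:44 AM on Apr 21.
Elapsed = 9:44 AM − 4:03 AM = 5 hours 41 minutes.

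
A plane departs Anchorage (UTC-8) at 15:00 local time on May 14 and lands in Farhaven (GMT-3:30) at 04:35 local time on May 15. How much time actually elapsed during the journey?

9 hours 5 minutes

Departure in UTC: 15:00 + 8:00 = 23:00 on May 14.
Arrival in UTC: 04:35 + 3:30 = 08:05 on May 15.
Elapsed = 08:05 − 23:00 (+1 day) = 9 hours 5 minutes.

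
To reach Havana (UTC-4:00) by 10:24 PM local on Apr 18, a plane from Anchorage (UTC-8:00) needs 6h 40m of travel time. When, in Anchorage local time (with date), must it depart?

11:44 AM on April 18

Target arrival in UTC: 10:24 PM + 4:00 = 2:24 AM on Apr 19.
Subtract 6 hours and 40 minutes → departure 7:44 PM UTC on Apr 18.
Anchorage is UTC−8:00: 7:44 PM − 8:00 = 11:44 AM on Apr 18.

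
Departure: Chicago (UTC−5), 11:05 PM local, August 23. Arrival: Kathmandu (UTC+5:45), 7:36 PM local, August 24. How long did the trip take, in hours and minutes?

Departure in UTC: 11:05 PM + 5:00 = 4:05 AM on Aug 24.
Arrival in UTC: 7:36 PM − 5:45 = 1:51 PM on Aug 24.
Elapsed = 1:51 PM − 4:05 AM = 9 hours 46 minutes.

9 hours 46 minutes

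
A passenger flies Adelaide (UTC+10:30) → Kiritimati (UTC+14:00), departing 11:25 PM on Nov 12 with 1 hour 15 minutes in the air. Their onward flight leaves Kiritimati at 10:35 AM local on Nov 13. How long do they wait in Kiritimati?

6 hours 25 minutes

Convert departure to UTC: 11:25 PM − 10:30 = 12:55 PM UTC on Nov 12.
Add 1 hour 15 minutes flight time → 2:10 PM UTC.
Kiritimati is UTC+14:00, so local arrival = 2:10 PM + 14:00 = 4:10 AM on Nov 13.
Layover = 10:35 AM − 4:10 AM = 6 hours 25 minutes.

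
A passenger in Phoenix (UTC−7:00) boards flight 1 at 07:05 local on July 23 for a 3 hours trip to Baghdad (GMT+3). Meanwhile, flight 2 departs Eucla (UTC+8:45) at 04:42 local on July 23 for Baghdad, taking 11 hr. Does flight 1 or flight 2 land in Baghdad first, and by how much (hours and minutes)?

the second, by 10 hours 8 minutes

Flight 1 in UTC: 07:05 + 7:00 = 14:05 on Jul 23.
+3 hours → arrive 17:05 UTC on Jul 23.
Flight 2 in UTC: 04:42 − 8:45 = 19:57 on Jul 22.
+11 hours → arrive 06:57 UTC on Jul 23.
Flight 2 lands earlier by 10 hours 8 minutes.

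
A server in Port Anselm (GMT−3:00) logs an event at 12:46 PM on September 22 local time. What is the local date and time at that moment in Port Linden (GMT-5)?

10:46 AM on Sep 22

In UTC: 12:46 PM + 3:00 = 3:46 PM on Sep 22.
Port Linden is UTC−5:00: 3:46 PM − 5:00 = 10:46 AM on Sep 22.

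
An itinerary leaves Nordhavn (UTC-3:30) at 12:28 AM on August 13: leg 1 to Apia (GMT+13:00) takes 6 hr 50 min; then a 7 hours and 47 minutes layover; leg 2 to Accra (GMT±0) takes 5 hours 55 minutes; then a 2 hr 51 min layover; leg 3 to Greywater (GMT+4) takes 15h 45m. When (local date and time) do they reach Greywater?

Convert departure to UTC: 12:28 AM + 3:30 = 3:58 AM UTC on Aug 13.
Add 6 hours and 50 minutes leg 1 → 10:48 AM UTC.
Add 7 hours 47 minutes layover in Apia → 6:35 PM UTC.
Add 5 hours 55 minutes leg 2 → 12:30 AM UTC (Aug 14).
Add 2 hours and 51 minutes layover in Accra → 3:21 AM UTC.
Add 15 hours 45 minutes leg 3 → 7:06 PM UTC.
Greywater is UTC+4:00, so local arrival = 7:06 PM + 4:00 = 11:06 PM on Aug 14.

11:06 PM on Aug 14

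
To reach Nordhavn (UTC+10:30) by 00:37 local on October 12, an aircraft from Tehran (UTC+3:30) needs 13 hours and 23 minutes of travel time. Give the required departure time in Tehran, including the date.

Target arrival in UTC: 00:37 − 10:30 = 14:07 on Oct 11.
Subtract 13 hours and 23 minutes → departure 00:44 UTC on Oct 11.
Tehran is UTC+3:30: 00:44 + 3:30 = 04:14 on Oct 11.

04:14 on October 11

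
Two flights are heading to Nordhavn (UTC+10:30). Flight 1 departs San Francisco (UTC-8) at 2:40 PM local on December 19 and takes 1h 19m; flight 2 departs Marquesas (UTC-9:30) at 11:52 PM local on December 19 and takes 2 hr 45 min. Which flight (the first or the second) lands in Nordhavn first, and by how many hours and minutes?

the first, by 12 hours 8 minutes

Flight 1 in UTC: 2:40 PM + 8:00 = 10:40 PM on Dec 19.
+1 hour 19 minutes → arrive 11:59 PM UTC on Dec 19.
Flight 2 in UTC: 11:52 PM + 9:30 = 9:22 AM on Dec 20.
+2 hours and 45 minutes → arrive 12:07 PM UTC on Dec 20.
Flight 1 lands earlier by 12 hours 8 minutes.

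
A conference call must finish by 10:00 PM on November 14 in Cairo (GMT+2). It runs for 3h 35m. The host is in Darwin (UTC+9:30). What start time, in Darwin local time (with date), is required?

1:55 AM on November 15

Target end time in UTC: 10:00 PM − 2:00 = 8:00 PM on Nov 14.
Subtract 3 hours and 35 minutes → start 4:25 PM UTC on Nov 14.
Darwin is UTC+9:30: 4:25 PM + 9:30 = 1:55 AM on Nov 15.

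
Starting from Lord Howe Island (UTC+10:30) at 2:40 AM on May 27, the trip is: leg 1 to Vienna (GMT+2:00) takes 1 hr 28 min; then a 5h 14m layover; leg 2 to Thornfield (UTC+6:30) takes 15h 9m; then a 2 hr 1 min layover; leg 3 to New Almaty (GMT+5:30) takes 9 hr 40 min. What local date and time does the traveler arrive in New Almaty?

7:12 AM on May 28

Convert departure to UTC: 2:40 AM − 10:30 = 4:10 PM UTC on May 26.
Add 1 hour and 28 minutes leg 1 → 5:38 PM UTC.
Add 5 hours 14 minutes layover in Vienna → 10:52 PM UTC.
Add 15 hours 9 minutes leg 2 → 2:01 PM UTC (May 27).
Add 2 hours and 1 minute layover in Thornfield → 4:02 PM UTC.
Add 9 hours 40 minutes leg 3 → 1:42 AM UTC (May 28).
New Almaty is UTC+5:30, so local arrival = 1:42 AM + 5:30 = 7:12 AM on May 28.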